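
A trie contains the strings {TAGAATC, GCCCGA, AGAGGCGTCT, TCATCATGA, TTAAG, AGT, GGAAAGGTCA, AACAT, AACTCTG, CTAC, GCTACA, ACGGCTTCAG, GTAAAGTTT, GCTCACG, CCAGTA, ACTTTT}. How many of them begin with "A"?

6

Walk to "A"; the words in its subtree are exactly those with that prefix.
Matches: "AACAT", "AACTCTG", "ACGGCTTCAG", "ACTTTT", "AGAGGCGTCT", "AGT"
Count: 6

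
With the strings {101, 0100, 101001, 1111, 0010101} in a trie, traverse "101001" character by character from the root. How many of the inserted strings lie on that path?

Walk "101001" from the root; an end-of-word marker is hit whenever a stored word is a prefix of "101001".
Prefixes of the query that are stored words: "101", "101001"
Count: 2

2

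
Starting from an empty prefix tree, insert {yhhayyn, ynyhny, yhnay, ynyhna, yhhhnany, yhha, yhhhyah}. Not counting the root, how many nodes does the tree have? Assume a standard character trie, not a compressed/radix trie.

24

Count nodes per top-level branch (shared prefixes stored once):
  'y'-branch (yhha, yhhayyn, yhhhnany, yhhhyah, yhnay, ynyhna, ynyhny): 24 nodes
Sum: 24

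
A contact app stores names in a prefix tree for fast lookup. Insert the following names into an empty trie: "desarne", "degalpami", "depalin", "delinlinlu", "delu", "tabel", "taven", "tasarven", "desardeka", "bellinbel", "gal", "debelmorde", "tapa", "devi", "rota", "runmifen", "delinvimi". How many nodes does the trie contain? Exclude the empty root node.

85

Trace insertions, counting only characters that open a new branch:
  "desarne" → 7 new (d, e, s, a, r, n, e)
  "degalpami" → prefix "de" already present; 7 new (g, a, l, p, a, m, i)
  "depalin" → prefix "de" already present; 5 new (p, a, l, i, n)
  "delinlinlu" → prefix "de" already present; 8 new (l, i, n, l, i, n, l, u)
  "delu" → prefix "del" already present; 1 new (u)
  "tabel" → 5 new (t, a, b, e, l)
  "taven" → prefix "ta" already present; 3 new (v, e, n)
  "tasarven" → prefix "ta" already present; 6 new (s, a, r, v, e, n)
  "desardeka" → prefix "desar" already present; 4 new (d, e, k, a)
  "bellinbel" → 9 new (b, e, l, l, i, n, b, e, l)
  "gal" → 3 new (g, a, l)
  "debelmorde" → prefix "de" already present; 8 new (b, e, l, m, o, r, d, e)
  "tapa" → prefix "ta" already present; 2 new (p, a)
  "devi" → prefix "de" already present; 2 new (v, i)
  "rota" → 4 new (r, o, t, a)
  "runmifen" → prefix "r" already present; 7 new (u, n, m, i, f, e, n)
  "delinvimi" → prefix "delin" already present; 4 new (v, i, m, i)
Total nodes = 7 + 7 + 5 + 8 + 1 + 5 + 3 + 6 + 4 + 9 + 3 + 8 + 2 + 2 + 4 + 7 + 4 = 85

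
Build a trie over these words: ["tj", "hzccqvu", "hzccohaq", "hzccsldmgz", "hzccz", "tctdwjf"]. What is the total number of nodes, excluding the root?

26

Count nodes per top-level branch (shared prefixes stored once):
  'h'-branch (hzccohaq, hzccqvu, hzccsldmgz, hzccz): 18 nodes
  't'-branch (tctdwjf, tj): 8 nodes
Sum: 26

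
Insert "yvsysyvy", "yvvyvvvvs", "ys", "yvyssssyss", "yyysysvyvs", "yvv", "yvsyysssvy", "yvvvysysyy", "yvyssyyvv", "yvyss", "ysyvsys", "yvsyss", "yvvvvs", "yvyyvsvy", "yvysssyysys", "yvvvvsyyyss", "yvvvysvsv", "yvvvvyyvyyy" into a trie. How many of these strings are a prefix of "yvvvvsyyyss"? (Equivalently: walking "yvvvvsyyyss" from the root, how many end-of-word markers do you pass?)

Walk "yvvvvsyyyss" from the root; an end-of-word marker is hit whenever a stored word is a prefix of "yvvvvsyyyss".
Prefixes of the query that are stored words: "yvv", "yvvvvs", "yvvvvsyyyss"
Count: 3

3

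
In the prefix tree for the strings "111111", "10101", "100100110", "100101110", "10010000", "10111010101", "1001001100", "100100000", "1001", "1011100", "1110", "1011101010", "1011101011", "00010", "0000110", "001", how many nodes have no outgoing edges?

12

Leaves are exactly the stored words that no other stored word extends.
Those words: "0000110", "00010", "001", "100100000", "1001001100", "100101110", "10101", "1011100", "10111010101", "1011101011", "1110", "111111"
Leaf count: 12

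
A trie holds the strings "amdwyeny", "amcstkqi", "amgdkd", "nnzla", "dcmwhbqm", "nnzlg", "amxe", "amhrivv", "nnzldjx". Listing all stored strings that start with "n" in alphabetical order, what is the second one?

nnzldjx

DFS of the "n" subtree visits, in order: "nnzla", "nnzldjx", "nnzlg"
The 2nd is nnzldjx.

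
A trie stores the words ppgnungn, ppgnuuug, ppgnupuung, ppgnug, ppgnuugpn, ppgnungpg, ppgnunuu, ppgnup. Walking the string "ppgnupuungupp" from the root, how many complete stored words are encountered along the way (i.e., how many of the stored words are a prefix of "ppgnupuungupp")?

2

Traverse "ppgnupuungupp" character by character; count nodes along the way that are marked as word ends.
Prefixes of the query that are stored words: "ppgnup", "ppgnupuung"
Count: 2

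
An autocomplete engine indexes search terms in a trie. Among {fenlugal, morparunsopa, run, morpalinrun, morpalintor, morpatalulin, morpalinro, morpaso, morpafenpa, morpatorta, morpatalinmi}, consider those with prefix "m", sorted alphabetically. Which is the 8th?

morpatalulin

Filter for "m…" and sort: "morpafenpa", "morpalinro", "morpalinrun", "morpalintor", "morparunsopa", "morpaso", "morpatalinmi", "morpatalulin", "morpatorta"
The 8th is morpatalulin.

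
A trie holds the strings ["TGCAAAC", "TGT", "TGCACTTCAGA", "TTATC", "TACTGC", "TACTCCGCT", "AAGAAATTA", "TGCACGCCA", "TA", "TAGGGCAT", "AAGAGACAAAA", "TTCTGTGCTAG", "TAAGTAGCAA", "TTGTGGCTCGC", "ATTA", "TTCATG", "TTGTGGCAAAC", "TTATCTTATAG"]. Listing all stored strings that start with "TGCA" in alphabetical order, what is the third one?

Words with prefix "TGCA", in lexicographic order: "TGCAAAC", "TGCACGCCA", "TGCACTTCAGA"
The 3rd is TGCACTTCAGA.

TGCACTTCAGA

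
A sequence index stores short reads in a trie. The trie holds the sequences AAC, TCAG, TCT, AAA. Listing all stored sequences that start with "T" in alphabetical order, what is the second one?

TCT

Filter for "T…" and sort: "TCAG", "TCT"
The 2nd is TCT.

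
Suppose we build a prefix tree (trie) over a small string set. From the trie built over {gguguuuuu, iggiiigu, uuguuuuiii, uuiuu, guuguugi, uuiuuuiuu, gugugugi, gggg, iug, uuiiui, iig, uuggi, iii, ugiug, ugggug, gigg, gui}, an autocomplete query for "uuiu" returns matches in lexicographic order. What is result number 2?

Filter for "uuiu…" and sort: "uuiuu", "uuiuuuiuu"
The 2nd is uuiuuuiuu.

uuiuuuiuu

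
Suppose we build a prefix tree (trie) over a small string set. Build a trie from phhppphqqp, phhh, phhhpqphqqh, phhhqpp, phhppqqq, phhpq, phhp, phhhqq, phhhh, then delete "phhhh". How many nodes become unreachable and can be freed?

1

After clearing the end-marker at "phhhh", prune upward until reaching a node still needed by another word.
The suffix "h" (1 node) is used only by "phhhh"; the node for "phhh" still has the child "p", so pruning stops there.
Nodes removed: 1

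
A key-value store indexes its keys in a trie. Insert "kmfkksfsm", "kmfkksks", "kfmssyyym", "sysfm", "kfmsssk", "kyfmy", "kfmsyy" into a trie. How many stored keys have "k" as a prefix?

6

Filter for entries beginning with "k":
Words under "k": kfmsssk, kfmssyyym, kfmsyy, kmfkksfsm, kmfkksks, kyfmy
Count: 6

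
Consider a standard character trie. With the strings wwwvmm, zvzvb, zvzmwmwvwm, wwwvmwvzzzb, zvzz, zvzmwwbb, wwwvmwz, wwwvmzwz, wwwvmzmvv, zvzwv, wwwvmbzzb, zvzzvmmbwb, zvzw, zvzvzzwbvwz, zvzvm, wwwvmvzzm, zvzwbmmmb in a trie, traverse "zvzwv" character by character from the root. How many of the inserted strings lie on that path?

2

Walk "zvzwv" from the root; an end-of-word marker is hit whenever a stored word is a prefix of "zvzwv".
Prefixes of the query that are stored words: "zvzw", "zvzwv"
Count: 2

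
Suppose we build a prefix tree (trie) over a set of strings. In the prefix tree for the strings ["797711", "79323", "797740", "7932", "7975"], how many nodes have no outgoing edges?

A leaf is a node with no children — equivalently, the end of a word that is not a proper prefix of any other stored word.
Those words: "79323", "7975", "797711", "797740"
Leaf count: 4

4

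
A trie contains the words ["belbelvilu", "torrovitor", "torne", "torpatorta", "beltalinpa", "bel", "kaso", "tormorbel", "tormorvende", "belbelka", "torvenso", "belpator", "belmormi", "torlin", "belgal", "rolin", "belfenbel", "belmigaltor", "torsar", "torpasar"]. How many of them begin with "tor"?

9

Filter for entries beginning with "tor":
Words under "tor": torlin, tormorbel, tormorvende, torne, torpasar, torpatorta, torrovitor, torsar, torvenso
Count: 9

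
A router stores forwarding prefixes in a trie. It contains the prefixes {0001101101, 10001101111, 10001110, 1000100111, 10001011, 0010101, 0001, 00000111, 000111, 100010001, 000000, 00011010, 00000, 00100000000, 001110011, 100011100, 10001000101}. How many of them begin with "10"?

7

Walk to "10"; the words in its subtree are exactly those with that prefix.
Words under "10": 100010001, 10001000101, 1000100111, 10001011, 10001101111, 10001110, 100011100
Count: 7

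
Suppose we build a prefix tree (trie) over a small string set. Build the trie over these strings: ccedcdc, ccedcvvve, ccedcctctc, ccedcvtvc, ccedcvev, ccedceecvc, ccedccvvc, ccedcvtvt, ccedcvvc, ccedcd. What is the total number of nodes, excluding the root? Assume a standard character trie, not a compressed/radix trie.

31

Trie structure (* marks end of a word):
(root)
└─ c
   └─ c
      └─ e
         └─ d
            └─ c
               ├─ c
               │  ├─ t
               │  │  └─ c
               │  │     └─ t
               │  │        └─ c *
               │  └─ v
               │     └─ v
               │        └─ c *
               ├─ d *
               │  └─ c *
               ├─ e
               │  └─ e
               │     └─ c
               │        └─ v
               │           └─ c *
               └─ v
                  ├─ e
                  │  └─ v *
                  ├─ t
                  │  └─ v
                  │     ├─ c *
                  │     └─ t *
                  └─ v
                     ├─ c *
                     └─ v
                        └─ e *
Counting every labelled node above: 31.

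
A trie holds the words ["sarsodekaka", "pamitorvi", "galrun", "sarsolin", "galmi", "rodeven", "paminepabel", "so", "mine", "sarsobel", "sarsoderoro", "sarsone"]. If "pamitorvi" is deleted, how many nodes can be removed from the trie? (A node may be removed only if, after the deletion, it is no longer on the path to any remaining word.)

A node on "pamitorvi"'s path can go only if nothing else ends at it or branches off below it.
The suffix "torvi" (5 nodes) is used only by "pamitorvi"; the node for "pami" still has the child "n", so pruning stops there.
Nodes removed: 5

5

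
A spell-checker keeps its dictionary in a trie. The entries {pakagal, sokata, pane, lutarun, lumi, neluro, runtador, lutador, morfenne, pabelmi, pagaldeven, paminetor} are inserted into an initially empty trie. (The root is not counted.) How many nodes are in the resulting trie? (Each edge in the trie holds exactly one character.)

Insert word by word; a character creates a node only if that edge doesn't already exist:
  "pakagal" → 7 new (p, a, k, a, g, a, l)
  "sokata" → 6 new (s, o, k, a, t, a)
  "pane" → prefix "pa" already present; 2 new (n, e)
  "lutarun" → 7 new (l, u, t, a, r, u, n)
  "lumi" → prefix "lu" already present; 2 new (m, i)
  "neluro" → 6 new (n, e, l, u, r, o)
  "runtador" → 8 new (r, u, n, t, a, d, o, r)
  "lutador" → prefix "luta" already present; 3 new (d, o, r)
  "morfenne" → 8 new (m, o, r, f, e, n, n, e)
  "pabelmi" → prefix "pa" already present; 5 new (b, e, l, m, i)
  "pagaldeven" → prefix "pa" already present; 8 new (g, a, l, d, e, v, e, n)
  "paminetor" → prefix "pa" already present; 7 new (m, i, n, e, t, o, r)
Total nodes = 7 + 6 + 2 + 7 + 2 + 6 + 8 + 3 + 8 + 5 + 8 + 7 = 69

69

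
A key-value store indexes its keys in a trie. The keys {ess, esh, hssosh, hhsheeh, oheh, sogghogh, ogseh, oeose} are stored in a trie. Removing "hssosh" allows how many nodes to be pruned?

5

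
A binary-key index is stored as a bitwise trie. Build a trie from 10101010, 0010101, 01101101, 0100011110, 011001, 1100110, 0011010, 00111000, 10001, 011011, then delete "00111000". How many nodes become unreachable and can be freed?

4

A node on "00111000"'s path can go only if nothing else ends at it or branches off below it.
The suffix "1000" (4 nodes) is used only by "00111000"; the node for "0011" still has the child "0", so pruning stops there.
Nodes removed: 4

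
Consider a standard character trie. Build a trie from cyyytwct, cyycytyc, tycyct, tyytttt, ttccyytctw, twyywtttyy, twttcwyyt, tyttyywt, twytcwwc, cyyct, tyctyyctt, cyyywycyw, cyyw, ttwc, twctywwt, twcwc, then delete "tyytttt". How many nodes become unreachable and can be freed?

After clearing the end-marker at "tyytttt", prune upward until reaching a node still needed by another word.
The suffix "ytttt" (5 nodes) is used only by "tyytttt"; the node for "ty" still has the child "c", so pruning stops there.
Nodes removed: 5

5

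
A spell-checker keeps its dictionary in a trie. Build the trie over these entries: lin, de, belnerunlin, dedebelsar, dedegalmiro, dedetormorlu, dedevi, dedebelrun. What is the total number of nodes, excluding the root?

Count nodes per top-level branch (shared prefixes stored once):
  'b'-branch (belnerunlin): 11 nodes
  'd'-branch (de, dedebelrun, dedebelsar, dedegalmiro, dedetormorlu, dedevi): 30 nodes
  'l'-branch (lin): 3 nodes
Sum: 44

44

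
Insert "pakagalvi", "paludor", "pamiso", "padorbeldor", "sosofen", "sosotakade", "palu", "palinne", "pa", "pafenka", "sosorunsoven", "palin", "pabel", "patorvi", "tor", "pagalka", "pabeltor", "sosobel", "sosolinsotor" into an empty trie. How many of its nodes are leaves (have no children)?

15

Leaves are exactly the stored words that no other stored word extends.
Those words: "pabeltor", "padorbeldor", "pafenka", "pagalka", "pakagalvi", "palinne", "paludor", "pamiso", "patorvi", "sosobel", "sosofen", "sosolinsotor", "sosorunsoven", "sosotakade", "tor"
Leaf count: 15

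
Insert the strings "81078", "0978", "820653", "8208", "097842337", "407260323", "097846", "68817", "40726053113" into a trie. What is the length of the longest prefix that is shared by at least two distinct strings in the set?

6

The deepest shared node is where two words last agree before diverging.
e.g. "407260323" and "40726053113" share the prefix "407260" of length 6; no pair shares a longer one.
Longest shared-prefix length: 6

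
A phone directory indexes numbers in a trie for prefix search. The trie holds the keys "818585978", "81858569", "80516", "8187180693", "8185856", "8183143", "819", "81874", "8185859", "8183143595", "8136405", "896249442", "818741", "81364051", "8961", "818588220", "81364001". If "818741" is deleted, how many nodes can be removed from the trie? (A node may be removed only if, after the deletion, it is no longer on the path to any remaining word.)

After clearing the end-marker at "818741", prune upward until reaching a node still needed by another word.
The suffix "1" (1 node) is used only by "818741"; "81874" is itself a stored word, so pruning stops there.
Nodes removed: 1

1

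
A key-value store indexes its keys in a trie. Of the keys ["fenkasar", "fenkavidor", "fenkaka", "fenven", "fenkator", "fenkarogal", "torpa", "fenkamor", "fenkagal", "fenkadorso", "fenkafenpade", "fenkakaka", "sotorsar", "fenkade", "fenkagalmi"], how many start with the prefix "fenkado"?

Filter for entries beginning with "fenkado":
Words under "fenkado": fenkadorso
Count: 1

1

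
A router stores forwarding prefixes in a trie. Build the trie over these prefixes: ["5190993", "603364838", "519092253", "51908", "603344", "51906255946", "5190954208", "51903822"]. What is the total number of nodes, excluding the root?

Trie structure (* marks end of a word):
(root)
├─ 5
│  └─ 1
│     └─ 9
│        └─ 0
│           ├─ 3
│           │  └─ 8
│           │     └─ 2
│           │        └─ 2 *
│           ├─ 6
│           │  └─ 2
│           │     └─ 5
│           │        └─ 5
│           │           └─ 9
│           │              └─ 4
│           │                 └─ 6 *
│           ├─ 8 *
│           └─ 9
│              ├─ 2
│              │  └─ 2
│              │     └─ 5
│              │        └─ 3 *
│              ├─ 5
│              │  └─ 4
│              │     └─ 2
│              │        └─ 0
│              │           └─ 8 *
│              └─ 9
│                 └─ 3 *
└─ 6
   └─ 0
      └─ 3
         └─ 3
            ├─ 4
            │  └─ 4 *
            └─ 6
               └─ 4
                  └─ 8
                     └─ 3
                        └─ 8 *
Counting every labelled node above: 39.

39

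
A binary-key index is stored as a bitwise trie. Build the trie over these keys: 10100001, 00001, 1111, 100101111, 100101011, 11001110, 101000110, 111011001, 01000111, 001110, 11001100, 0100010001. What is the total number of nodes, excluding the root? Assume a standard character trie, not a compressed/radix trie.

58

Insert word by word; a character creates a node only if that edge doesn't already exist:
  "10100001" → 8 new (1, 0, 1, 0, 0, 0, 0, 1)
  "00001" → 5 new (0, 0, 0, 0, 1)
  "1111" → prefix "1" already present; 3 new (1, 1, 1)
  "100101111" → prefix "10" already present; 7 new (0, 1, 0, 1, 1, 1, 1)
  "100101011" → prefix "100101" already present; 3 new (0, 1, 1)
  "11001110" → prefix "11" already present; 6 new (0, 0, 1, 1, 1, 0)
  "101000110" → prefix "101000" already present; 3 new (1, 1, 0)
  "111011001" → prefix "111" already present; 6 new (0, 1, 1, 0, 0, 1)
  "01000111" → prefix "0" already present; 7 new (1, 0, 0, 0, 1, 1, 1)
  "001110" → prefix "00" already present; 4 new (1, 1, 1, 0)
  "11001100" → prefix "110011" already present; 2 new (0, 0)
  "0100010001" → prefix "010001" already present; 4 new (0, 0, 0, 1)
Total nodes = 8 + 5 + 3 + 7 + 3 + 6 + 3 + 6 + 7 + 4 + 2 + 4 = 58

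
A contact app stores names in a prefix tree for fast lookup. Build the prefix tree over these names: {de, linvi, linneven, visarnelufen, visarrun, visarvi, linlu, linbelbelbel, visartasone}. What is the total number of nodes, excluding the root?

46

For each word, the new-node count is its length minus the longest prefix already in the trie:
  "de" → 2 new (d, e)
  "linvi" → 5 new (l, i, n, v, i)
  "linneven" → prefix "lin" already present; 5 new (n, e, v, e, n)
  "visarnelufen" → 12 new (v, i, s, a, r, n, e, l, u, f, e, n)
  "visarrun" → prefix "visar" already present; 3 new (r, u, n)
  "visarvi" → prefix "visar" already present; 2 new (v, i)
  "linlu" → prefix "lin" already present; 2 new (l, u)
  "linbelbelbel" → prefix "lin" already present; 9 new (b, e, l, b, e, l, b, e, l)
  "visartasone" → prefix "visar" already present; 6 new (t, a, s, o, n, e)
Total nodes = 2 + 5 + 5 + 12 + 3 + 2 + 2 + 9 + 6 = 46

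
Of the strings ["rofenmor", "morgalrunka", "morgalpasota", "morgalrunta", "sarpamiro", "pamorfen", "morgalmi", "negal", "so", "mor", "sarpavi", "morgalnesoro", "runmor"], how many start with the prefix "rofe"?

Filter for entries beginning with "rofe":
Matches: "rofenmor"
Count: 1

1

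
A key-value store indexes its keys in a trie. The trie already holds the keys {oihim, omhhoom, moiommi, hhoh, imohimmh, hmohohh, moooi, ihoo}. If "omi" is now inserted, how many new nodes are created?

Walking "omi" from the root, the first 2 characters ("om") follow existing edges; "i" is the first miss.
So 3 − 2 = 1 new nodes.

1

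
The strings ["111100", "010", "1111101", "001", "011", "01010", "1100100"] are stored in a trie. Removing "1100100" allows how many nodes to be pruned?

5

A node on "1100100"'s path can go only if nothing else ends at it or branches off below it.
The suffix "00100" (5 nodes) is used only by "1100100"; the node for "11" still has the child "1", so pruning stops there.
Nodes removed: 5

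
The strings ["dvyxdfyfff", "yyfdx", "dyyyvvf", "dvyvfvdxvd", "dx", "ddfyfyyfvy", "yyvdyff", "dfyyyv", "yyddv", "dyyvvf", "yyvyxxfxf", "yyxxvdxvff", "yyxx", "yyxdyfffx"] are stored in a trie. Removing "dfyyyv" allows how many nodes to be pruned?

After clearing the end-marker at "dfyyyv", prune upward until reaching a node still needed by another word.
The suffix "fyyyv" (5 nodes) is used only by "dfyyyv"; the node for "d" still has the child "v", so pruning stops there.
Nodes removed: 5

5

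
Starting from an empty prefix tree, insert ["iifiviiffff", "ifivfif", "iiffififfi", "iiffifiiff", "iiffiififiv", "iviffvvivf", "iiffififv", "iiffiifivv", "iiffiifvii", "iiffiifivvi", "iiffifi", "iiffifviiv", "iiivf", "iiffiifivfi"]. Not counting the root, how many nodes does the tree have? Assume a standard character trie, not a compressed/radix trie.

Count nodes per top-level branch (shared prefixes stored once):
  'i'-branch (ifivfif, iiffifi, iiffififfi, iiffififv, iiffifiiff, iiffifviiv, iiffiififiv, iiffiifivfi, iiffiifivv, iiffiifivvi, iiffiifvii, iifiviiffff, iiivf, iviffvvivf): 58 nodes
Sum: 58

58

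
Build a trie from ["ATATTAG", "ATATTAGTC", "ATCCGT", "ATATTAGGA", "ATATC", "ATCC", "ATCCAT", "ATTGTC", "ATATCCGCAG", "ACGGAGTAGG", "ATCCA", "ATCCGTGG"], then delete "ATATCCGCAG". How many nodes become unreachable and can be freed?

5

After clearing the end-marker at "ATATCCGCAG", prune upward until reaching a node still needed by another word.
The suffix "CGCAG" (5 nodes) is used only by "ATATCCGCAG"; "ATATC" is itself a stored word, so pruning stops there.
Nodes removed: 5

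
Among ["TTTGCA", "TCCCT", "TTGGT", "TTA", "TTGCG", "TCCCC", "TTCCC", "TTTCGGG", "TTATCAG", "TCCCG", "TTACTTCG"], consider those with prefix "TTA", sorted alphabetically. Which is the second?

TTACTTCG

DFS of the "TTA" subtree visits, in order: "TTA", "TTACTTCG", "TTATCAG"
The 2nd is TTACTTCG.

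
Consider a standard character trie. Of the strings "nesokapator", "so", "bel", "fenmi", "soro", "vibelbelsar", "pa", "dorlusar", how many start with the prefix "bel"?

1

Traverse to the node for "bel", then collect every word in that subtree.
Matches: "bel"
Count: 1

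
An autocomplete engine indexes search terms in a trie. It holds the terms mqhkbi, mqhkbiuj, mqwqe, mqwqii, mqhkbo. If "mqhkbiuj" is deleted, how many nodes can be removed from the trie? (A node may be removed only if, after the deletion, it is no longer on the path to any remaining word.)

Walk "mqhkbiuj" from the leaf back toward the root, removing each node that no remaining word uses.
The suffix "uj" (2 nodes) is used only by "mqhkbiuj"; "mqhkbi" is itself a stored word, so pruning stops there.
Nodes removed: 2

2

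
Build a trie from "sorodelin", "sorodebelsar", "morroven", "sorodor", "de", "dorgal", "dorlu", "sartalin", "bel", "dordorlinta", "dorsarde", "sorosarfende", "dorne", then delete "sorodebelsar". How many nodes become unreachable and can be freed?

6

Walk "sorodebelsar" from the leaf back toward the root, removing each node that no remaining word uses.
The suffix "belsar" (6 nodes) is used only by "sorodebelsar"; the node for "sorode" still has the child "l", so pruning stops there.
Nodes removed: 6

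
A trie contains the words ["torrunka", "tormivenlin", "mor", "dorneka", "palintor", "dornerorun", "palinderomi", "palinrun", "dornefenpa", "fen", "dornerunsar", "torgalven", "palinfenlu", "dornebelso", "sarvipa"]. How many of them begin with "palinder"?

Traverse to the node for "palinder", then collect every word in that subtree.
Matches: "palinderomi"
Count: 1

1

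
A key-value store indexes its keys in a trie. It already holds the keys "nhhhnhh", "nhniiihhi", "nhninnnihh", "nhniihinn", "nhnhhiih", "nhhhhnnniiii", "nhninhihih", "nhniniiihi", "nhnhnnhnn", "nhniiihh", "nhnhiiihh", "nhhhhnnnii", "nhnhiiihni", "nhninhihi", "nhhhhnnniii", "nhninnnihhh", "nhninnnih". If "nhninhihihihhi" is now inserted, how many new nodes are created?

4

The longest prefix of "nhninhihihihhi" already in the trie is "nhninhihih" (length 10).
Each of the 4 remaining characters creates one node.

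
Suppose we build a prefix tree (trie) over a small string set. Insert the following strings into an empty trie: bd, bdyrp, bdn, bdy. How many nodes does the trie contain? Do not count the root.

6

Count nodes per top-level branch (shared prefixes stored once):
  'b'-branch (bd, bdn, bdy, bdyrp): 6 nodes
Sum: 6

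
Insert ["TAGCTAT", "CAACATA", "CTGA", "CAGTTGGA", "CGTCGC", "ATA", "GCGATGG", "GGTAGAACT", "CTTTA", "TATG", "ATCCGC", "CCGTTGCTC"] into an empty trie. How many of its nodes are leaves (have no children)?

12

Leaves are exactly the stored words that no other stored word extends.
Those words: "ATA", "ATCCGC", "CAACATA", "CAGTTGGA", "CCGTTGCTC", "CGTCGC", "CTGA", "CTTTA", "GCGATGG", "GGTAGAACT", "TAGCTAT", "TATG"
Leaf count: 12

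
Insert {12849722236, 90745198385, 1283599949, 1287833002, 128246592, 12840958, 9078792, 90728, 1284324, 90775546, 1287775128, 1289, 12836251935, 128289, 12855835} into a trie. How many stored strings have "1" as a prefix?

11

Traverse to the node for "1", then collect every word in that subtree.
Matches: "128246592", "128289", "1283599949", "12836251935", "12840958", "1284324", "12849722236", "12855835", "1287775128", "1287833002", "1289"
Count: 11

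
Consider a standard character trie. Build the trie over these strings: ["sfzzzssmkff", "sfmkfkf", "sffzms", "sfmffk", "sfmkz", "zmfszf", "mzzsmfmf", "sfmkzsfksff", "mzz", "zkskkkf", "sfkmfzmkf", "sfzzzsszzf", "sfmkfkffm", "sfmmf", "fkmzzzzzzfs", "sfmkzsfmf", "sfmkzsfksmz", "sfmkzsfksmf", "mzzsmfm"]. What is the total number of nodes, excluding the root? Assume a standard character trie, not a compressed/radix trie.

80

Insert word by word; a character creates a node only if that edge doesn't already exist:
  "sfzzzssmkff" → 11 new (s, f, z, z, z, s, s, m, k, f, f)
  "sfmkfkf" → prefix "sf" already present; 5 new (m, k, f, k, f)
  "sffzms" → prefix "sf" already present; 4 new (f, z, m, s)
  "sfmffk" → prefix "sfm" already present; 3 new (f, f, k)
  "sfmkz" → prefix "sfmk" already present; 1 new (z)
  "zmfszf" → 6 new (z, m, f, s, z, f)
  "mzzsmfmf" → 8 new (m, z, z, s, m, f, m, f)
  "sfmkzsfksff" → prefix "sfmkz" already present; 6 new (s, f, k, s, f, f)
  "mzz" → prefix "mzz" already present; 0 new (none)
  "zkskkkf" → prefix "z" already present; 6 new (k, s, k, k, k, f)
  "sfkmfzmkf" → prefix "sf" already present; 7 new (k, m, f, z, m, k, f)
  "sfzzzsszzf" → prefix "sfzzzss" already present; 3 new (z, z, f)
  "sfmkfkffm" → prefix "sfmkfkf" already present; 2 new (f, m)
  "sfmmf" → prefix "sfm" already present; 2 new (m, f)
  "fkmzzzzzzfs" → 11 new (f, k, m, z, z, z, z, z, z, f, s)
  "sfmkzsfmf" → prefix "sfmkzsf" already present; 2 new (m, f)
  "sfmkzsfksmz" → prefix "sfmkzsfks" already present; 2 new (m, z)
  "sfmkzsfksmf" → prefix "sfmkzsfksm" already present; 1 new (f)
  "mzzsmfm" → prefix "mzzsmfm" already present; 0 new (none)
Total nodes = 11 + 5 + 4 + 3 + 1 + 6 + 8 + 6 + 0 + 6 + 7 + 3 + 2 + 2 + 11 + 2 + 2 + 1 + 0 = 80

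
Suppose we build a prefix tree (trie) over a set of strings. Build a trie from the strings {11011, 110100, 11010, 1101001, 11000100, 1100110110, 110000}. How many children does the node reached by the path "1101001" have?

0

Walk "1101001" from the root, arriving at one node.
No stored string extends past "1101001".
That node has 0 child edges.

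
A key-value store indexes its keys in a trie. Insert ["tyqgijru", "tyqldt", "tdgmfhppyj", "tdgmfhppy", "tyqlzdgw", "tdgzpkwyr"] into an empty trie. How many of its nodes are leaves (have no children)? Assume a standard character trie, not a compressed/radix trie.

5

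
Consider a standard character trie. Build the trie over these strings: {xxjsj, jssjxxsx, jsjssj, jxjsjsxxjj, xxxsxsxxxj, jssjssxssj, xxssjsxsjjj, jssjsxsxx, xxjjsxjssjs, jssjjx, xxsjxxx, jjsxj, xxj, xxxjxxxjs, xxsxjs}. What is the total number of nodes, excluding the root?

80

Insert word by word; a character creates a node only if that edge doesn't already exist:
  "xxjsj" → 5 new (x, x, j, s, j)
  "jssjxxsx" → 8 new (j, s, s, j, x, x, s, x)
  "jsjssj" → prefix "js" already present; 4 new (j, s, s, j)
  "jxjsjsxxjj" → prefix "j" already present; 9 new (x, j, s, j, s, x, x, j, j)
  "xxxsxsxxxj" → prefix "xx" already present; 8 new (x, s, x, s, x, x, x, j)
  "jssjssxssj" → prefix "jssj" already present; 6 new (s, s, x, s, s, j)
  "xxssjsxsjjj" → prefix "xx" already present; 9 new (s, s, j, s, x, s, j, j, j)
  "jssjsxsxx" → prefix "jssjs" already present; 4 new (x, s, x, x)
  "xxjjsxjssjs" → prefix "xxj" already present; 8 new (j, s, x, j, s, s, j, s)
  "jssjjx" → prefix "jssj" already present; 2 new (j, x)
  "xxsjxxx" → prefix "xxs" already present; 4 new (j, x, x, x)
  "jjsxj" → prefix "j" already present; 4 new (j, s, x, j)
  "xxj" → prefix "xxj" already present; 0 new (none)
  "xxxjxxxjs" → prefix "xxx" already present; 6 new (j, x, x, x, j, s)
  "xxsxjs" → prefix "xxs" already present; 3 new (x, j, s)
Total nodes = 5 + 8 + 4 + 9 + 8 + 6 + 9 + 4 + 8 + 2 + 4 + 4 + 0 + 6 + 3 = 80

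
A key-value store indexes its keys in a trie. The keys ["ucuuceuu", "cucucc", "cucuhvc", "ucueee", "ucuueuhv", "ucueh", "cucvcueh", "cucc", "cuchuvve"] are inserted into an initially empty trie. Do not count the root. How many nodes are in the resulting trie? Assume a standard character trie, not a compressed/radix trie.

Count nodes per top-level branch (shared prefixes stored once):
  'c'-branch (cucc, cuchuvve, cucucc, cucuhvc, cucvcueh): 20 nodes
  'u'-branch (ucueee, ucueh, ucuuceuu, ucuueuhv): 16 nodes
Sum: 36

36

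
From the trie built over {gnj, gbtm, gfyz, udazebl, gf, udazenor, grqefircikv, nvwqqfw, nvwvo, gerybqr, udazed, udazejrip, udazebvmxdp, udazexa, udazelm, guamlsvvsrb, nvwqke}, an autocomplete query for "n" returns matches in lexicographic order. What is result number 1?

nvwqke

Filter for "n…" and sort: "nvwqke", "nvwqqfw", "nvwvo"
Position 1: nvwqke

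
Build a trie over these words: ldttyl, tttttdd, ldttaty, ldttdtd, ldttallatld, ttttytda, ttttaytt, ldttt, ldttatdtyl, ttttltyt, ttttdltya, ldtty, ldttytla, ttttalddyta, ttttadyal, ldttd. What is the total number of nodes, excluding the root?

Count nodes per top-level branch (shared prefixes stored once):
  'l'-branch (ldttallatld, ldttatdtyl, ldttaty, ldttd, ldttdtd, ldttt, ldtty, ldttyl, ldttytla): 26 nodes
  't'-branch (ttttadyal, ttttalddyta, ttttaytt, ttttdltya, ttttltyt, tttttdd, ttttytda): 34 nodes
Sum: 60

60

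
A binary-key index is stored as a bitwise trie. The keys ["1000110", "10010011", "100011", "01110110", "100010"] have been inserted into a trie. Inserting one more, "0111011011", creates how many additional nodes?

"01110110" is already a path in the trie; the remaining "11" must be added.
Each of the 2 remaining characters creates one node.

2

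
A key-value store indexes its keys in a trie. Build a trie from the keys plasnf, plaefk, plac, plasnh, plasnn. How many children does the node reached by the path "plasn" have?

Walk "plasn" from the root, arriving at one node.
Distinct next characters after "plasn": f, h, n.
That node has 3 child edges.

3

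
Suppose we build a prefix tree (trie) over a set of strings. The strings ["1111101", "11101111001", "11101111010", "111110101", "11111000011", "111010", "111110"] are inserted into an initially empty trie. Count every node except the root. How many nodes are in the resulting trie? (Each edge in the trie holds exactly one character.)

25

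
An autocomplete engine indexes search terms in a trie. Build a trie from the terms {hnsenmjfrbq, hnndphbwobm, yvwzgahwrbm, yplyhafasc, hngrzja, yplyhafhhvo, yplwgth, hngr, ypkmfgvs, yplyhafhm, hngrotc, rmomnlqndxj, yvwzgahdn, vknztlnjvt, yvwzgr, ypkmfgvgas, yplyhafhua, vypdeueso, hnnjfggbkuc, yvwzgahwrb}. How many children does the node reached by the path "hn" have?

3

The children of the "hn" node are the distinct next characters among strings starting with "hn".
Distinct next characters after "hn": g, n, s.
That node has 3 child edges.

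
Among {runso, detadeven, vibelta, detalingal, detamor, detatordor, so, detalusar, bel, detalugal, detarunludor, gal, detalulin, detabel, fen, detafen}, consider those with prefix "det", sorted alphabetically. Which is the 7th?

DFS of the "det" subtree visits, in order: "detabel", "detadeven", "detafen", "detalingal", "detalugal", "detalulin", "detalusar", "detamor", "detarunludor", "detatordor"
The 7th is detalusar.

detalusar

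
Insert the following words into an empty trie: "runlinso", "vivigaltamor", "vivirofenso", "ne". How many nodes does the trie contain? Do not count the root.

29

Trie structure (* marks end of a word):
(root)
├─ n
│  └─ e *
├─ r
│  └─ u
│     └─ n
│        └─ l
│           └─ i
│              └─ n
│                 └─ s
│                    └─ o *
└─ v
   └─ i
      └─ v
         └─ i
            ├─ g
            │  └─ a
            │     └─ l
            │        └─ t
            │           └─ a
            │              └─ m
            │                 └─ o
            │                    └─ r *
            └─ r
               └─ o
                  └─ f
                     └─ e
                        └─ n
                           └─ s
                              └─ o *
Counting every labelled node above: 29.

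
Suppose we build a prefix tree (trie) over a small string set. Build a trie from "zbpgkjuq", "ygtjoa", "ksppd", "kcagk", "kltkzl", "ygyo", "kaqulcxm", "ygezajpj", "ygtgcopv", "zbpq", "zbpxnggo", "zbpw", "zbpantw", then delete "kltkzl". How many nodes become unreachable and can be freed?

5

After clearing the end-marker at "kltkzl", prune upward until reaching a node still needed by another word.
The suffix "ltkzl" (5 nodes) is used only by "kltkzl"; the node for "k" still has the child "s", so pruning stops there.
Nodes removed: 5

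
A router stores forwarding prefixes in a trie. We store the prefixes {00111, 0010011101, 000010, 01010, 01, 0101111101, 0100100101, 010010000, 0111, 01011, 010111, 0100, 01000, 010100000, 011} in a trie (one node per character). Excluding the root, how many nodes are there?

42

Count nodes per top-level branch (shared prefixes stored once):
  '0'-branch (000010, 0010011101, 00111, 01, 0100, 01000, 010010000, 0100100101, 01010, 010100000, 01011, 010111, 0101111101, 011, 0111): 42 nodes
Sum: 42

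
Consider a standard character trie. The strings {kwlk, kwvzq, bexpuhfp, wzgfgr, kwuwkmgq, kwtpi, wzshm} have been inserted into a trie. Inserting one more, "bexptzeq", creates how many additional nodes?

4

The longest prefix of "bexptzeq" already in the trie is "bexp" (length 4).
So 8 − 4 = 4 new nodes.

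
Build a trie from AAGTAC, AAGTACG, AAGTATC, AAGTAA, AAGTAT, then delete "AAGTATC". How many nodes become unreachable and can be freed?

1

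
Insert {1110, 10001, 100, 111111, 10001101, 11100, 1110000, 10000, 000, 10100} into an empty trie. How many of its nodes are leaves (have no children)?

Leaves are exactly the stored words that no other stored word extends.
Those words: "000", "10000", "10001101", "10100", "1110000", "111111"
Leaf count: 6

6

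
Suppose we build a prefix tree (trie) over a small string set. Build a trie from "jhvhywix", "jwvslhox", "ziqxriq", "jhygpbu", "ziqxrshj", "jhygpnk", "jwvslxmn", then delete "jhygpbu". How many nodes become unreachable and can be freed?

After clearing the end-marker at "jhygpbu", prune upward until reaching a node still needed by another word.
The suffix "bu" (2 nodes) is used only by "jhygpbu"; the node for "jhygp" still has the child "n", so pruning stops there.
Nodes removed: 2

2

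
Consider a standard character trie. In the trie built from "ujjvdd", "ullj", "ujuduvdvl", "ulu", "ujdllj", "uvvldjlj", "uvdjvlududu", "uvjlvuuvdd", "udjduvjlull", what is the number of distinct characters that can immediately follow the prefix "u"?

4

Walk "u" from the root, arriving at one node.
Distinct next characters after "u": d, j, l, v.
That node has 4 child edges.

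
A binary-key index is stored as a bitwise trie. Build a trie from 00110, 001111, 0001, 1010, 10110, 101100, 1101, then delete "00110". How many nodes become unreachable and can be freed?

1

After clearing the end-marker at "00110", prune upward until reaching a node still needed by another word.
The suffix "0" (1 node) is used only by "00110"; the node for "0011" still has the child "1", so pruning stops there.
Nodes removed: 1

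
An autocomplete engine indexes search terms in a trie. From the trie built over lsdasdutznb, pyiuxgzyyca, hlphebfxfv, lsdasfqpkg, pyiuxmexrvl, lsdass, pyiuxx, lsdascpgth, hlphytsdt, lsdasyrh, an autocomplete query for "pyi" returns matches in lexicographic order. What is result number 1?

pyiuxgzyyca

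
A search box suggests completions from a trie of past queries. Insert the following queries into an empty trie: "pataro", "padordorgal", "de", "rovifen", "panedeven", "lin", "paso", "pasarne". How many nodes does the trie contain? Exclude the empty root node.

Trace insertions, counting only characters that open a new branch:
  "pataro" → 6 new (p, a, t, a, r, o)
  "padordorgal" → prefix "pa" already present; 9 new (d, o, r, d, o, r, g, a, l)
  "de" → 2 new (d, e)
  "rovifen" → 7 new (r, o, v, i, f, e, n)
  "panedeven" → prefix "pa" already present; 7 new (n, e, d, e, v, e, n)
  "lin" → 3 new (l, i, n)
  "paso" → prefix "pa" already present; 2 new (s, o)
  "pasarne" → prefix "pas" already present; 4 new (a, r, n, e)
Total nodes = 6 + 9 + 2 + 7 + 7 + 3 + 2 + 4 = 40

40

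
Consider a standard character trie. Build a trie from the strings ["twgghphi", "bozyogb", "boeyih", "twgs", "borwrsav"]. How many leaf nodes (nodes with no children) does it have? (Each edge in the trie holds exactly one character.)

Leaves are exactly the stored words that no other stored word extends.
Those words: "boeyih", "borwrsav", "bozyogb", "twgghphi", "twgs"
Leaf count: 5

5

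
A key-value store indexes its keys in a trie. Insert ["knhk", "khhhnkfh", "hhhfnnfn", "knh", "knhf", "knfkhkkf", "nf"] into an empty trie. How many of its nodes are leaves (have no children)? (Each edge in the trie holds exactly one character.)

6

Leaves are exactly the stored words that no other stored word extends.
Those words: "hhhfnnfn", "khhhnkfh", "knfkhkkf", "knhf", "knhk", "nf"
Leaf count: 6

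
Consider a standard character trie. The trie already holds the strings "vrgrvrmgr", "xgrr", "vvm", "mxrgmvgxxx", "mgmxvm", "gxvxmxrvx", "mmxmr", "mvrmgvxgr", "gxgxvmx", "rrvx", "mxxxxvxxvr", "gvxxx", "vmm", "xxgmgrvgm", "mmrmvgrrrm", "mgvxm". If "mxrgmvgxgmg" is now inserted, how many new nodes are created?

3

The longest prefix of "mxrgmvgxgmg" already in the trie is "mxrgmvgx" (length 8).
New nodes needed: |"mxrgmvgxgmg"| − 8 = 11 − 8 = 3.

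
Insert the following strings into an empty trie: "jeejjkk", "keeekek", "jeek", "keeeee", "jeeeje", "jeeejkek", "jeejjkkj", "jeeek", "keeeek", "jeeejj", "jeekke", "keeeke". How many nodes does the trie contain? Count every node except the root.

For each word, the new-node count is its length minus the longest prefix already in the trie:
  "jeejjkk" → 7 new (j, e, e, j, j, k, k)
  "keeekek" → 7 new (k, e, e, e, k, e, k)
  "jeek" → prefix "jee" already present; 1 new (k)
  "keeeee" → prefix "keee" already present; 2 new (e, e)
  "jeeeje" → prefix "jee" already present; 3 new (e, j, e)
  "jeeejkek" → prefix "jeeej" already present; 3 new (k, e, k)
  "jeejjkkj" → prefix "jeejjkk" already present; 1 new (j)
  "jeeek" → prefix "jeee" already present; 1 new (k)
  "keeeek" → prefix "keeee" already present; 1 new (k)
  "jeeejj" → prefix "jeeej" already present; 1 new (j)
  "jeekke" → prefix "jeek" already present; 2 new (k, e)
  "keeeke" → prefix "keeeke" already present; 0 new (none)
Total nodes = 7 + 7 + 1 + 2 + 3 + 3 + 1 + 1 + 1 + 1 + 2 + 0 = 29

29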